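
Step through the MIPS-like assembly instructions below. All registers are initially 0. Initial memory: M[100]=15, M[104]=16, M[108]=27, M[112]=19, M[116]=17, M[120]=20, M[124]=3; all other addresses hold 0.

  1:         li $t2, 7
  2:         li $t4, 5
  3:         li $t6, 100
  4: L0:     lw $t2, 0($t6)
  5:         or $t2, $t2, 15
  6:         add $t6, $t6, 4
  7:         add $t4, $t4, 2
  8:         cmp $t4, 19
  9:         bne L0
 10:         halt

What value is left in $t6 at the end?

li $t2, 7 → $t2=7
li $t4, 5 → $t4=5
li $t6, 100 → $t6=100
lw $t2, 0($t6) → $t2=M[100]=15
or $t2, $t2, 15 → $t2=15|15=15
add $t6, $t6, 4 → $t6=100+4=104
add $t4, $t4, 2 → $t4=5+2=7
cmp $t4, 19  (cmp 7,19)
bne L0: taken
lw $t2, 0($t6) → $t2=M[104]=16
or $t2, $t2, 15 → $t2=16|15=31
add $t6, $t6, 4 → $t6=104+4=108
add $t4, $t4, 2 → $t4=7+2=9
cmp $t4, 19  (cmp 9,19)
bne L0: taken
lw $t2, 0($t6) → $t2=M[108]=27
or $t2, $t2, 15 → $t2=27|15=31
add $t6, $t6, 4 → $t6=108+4=112
add $t4, $t4, 2 → $t4=9+2=11
cmp $t4, 19  (cmp 11,19)
bne L0: taken
lw $t2, 0($t6) → $t2=M[112]=19
or $t2, $t2, 15 → $t2=19|15=31
add $t6, $t6, 4 → $t6=112+4=116
add $t4, $t4, 2 → $t4=11+2=13
cmp $t4, 19  (cmp 13,19)
bne L0: taken
lw $t2, 0($t6) → $t2=M[116]=17
or $t2, $t2, 15 → $t2=17|15=31
add $t6, $t6, 4 → $t6=116+4=120
add $t4, $t4, 2 → $t4=13+2=15
cmp $t4, 19  (cmp 15,19)
bne L0: taken
lw $t2, 0($t6) → $t2=M[120]=20
or $t2, $t2, 15 → $t2=20|15=31
add $t6, $t6, 4 → $t6=120+4=124
add $t4, $t4, 2 → $t4=15+2=17
cmp $t4, 19  (cmp 17,19)
bne L0: taken
lw $t2, 0($t6) → $t2=M[124]=3
or $t2, $t2, 15 → $t2=3|15=15
add $t6, $t6, 4 → $t6=124+4=128
add $t4, $t4, 2 → $t4=17+2=19
cmp $t4, 19  (cmp 19,19)
bne L0: not taken
halt.

128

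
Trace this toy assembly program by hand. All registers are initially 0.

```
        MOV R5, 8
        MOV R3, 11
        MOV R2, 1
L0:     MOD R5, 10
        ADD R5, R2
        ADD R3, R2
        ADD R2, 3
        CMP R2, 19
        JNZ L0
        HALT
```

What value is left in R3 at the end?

62

after MOV R5, 8: R5=8
after MOV R3, 11: R3=11
after MOV R2, 1: R2=1
after MOD R5, 10: R5=8%10=8
after ADD R5, R2: R5=8+1=9
after ADD R3, R2: R3=11+1=12
after ADD R2, 3: R2=1+3=4
CMP R2, 19  (cmp 4,19)
JNZ L0: taken
after MOD R5, 10: R5=9%10=9
after ADD R5, R2: R5=9+4=13
after ADD R3, R2: R3=12+4=16
after ADD R2, 3: R2=4+3=7
CMP R2, 19  (cmp 7,19)
JNZ L0: taken
after MOD R5, 10: R5=13%10=3
after ADD R5, R2: R5=3+7=10
after ADD R3, R2: R3=16+7=23
after ADD R2, 3: R2=7+3=10
CMP R2, 19  (cmp 10,19)
JNZ L0: taken
after MOD R5, 10: R5=10%10=0
after ADD R5, R2: R5=0+10=10
after ADD R3, R2: R3=23+10=33
after ADD R2, 3: R2=10+3=13
CMP R2, 19  (cmp 13,19)
JNZ L0: taken
after MOD R5, 10: R5=10%10=0
after ADD R5, R2: R5=0+13=13
after ADD R3, R2: R3=33+13=46
after ADD R2, 3: R2=13+3=16
CMP R2, 19  (cmp 16,19)
JNZ L0: taken
after MOD R5, 10: R5=13%10=3
after ADD R5, R2: R5=3+16=19
after ADD R3, R2: R3=46+16=62
after ADD R2, 3: R2=16+3=19
CMP R2, 19  (cmp 19,19)
JNZ L0: not taken
halt.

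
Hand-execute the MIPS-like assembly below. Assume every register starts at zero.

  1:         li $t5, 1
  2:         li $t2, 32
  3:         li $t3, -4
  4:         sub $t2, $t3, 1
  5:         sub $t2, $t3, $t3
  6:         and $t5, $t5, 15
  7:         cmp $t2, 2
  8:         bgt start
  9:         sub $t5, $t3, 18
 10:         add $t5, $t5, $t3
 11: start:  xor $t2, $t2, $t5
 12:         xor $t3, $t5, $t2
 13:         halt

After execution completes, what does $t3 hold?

after li $t5, 1: $t5=1
after li $t2, 32: $t2=32
after li $t3, -4: $t3=-4
after sub $t2, $t3, 1: $t2=(-4)-1=-5
after sub $t2, $t3, $t3: $t2=(-4)-(-4)=0
after and $t5, $t5, 15: $t5=1&15=1
cmp $t2, 2  (cmp 0,2)
bgt start: not taken
after sub $t5, $t3, 18: $t5=(-4)-18=-22
after add $t5, $t5, $t3: $t5=(-22)+(-4)=-26
after xor $t2, $t2, $t5: $t2=0^(-26)=-26
after xor $t3, $t5, $t2: $t3=(-26)^(-26)=0
halt.

0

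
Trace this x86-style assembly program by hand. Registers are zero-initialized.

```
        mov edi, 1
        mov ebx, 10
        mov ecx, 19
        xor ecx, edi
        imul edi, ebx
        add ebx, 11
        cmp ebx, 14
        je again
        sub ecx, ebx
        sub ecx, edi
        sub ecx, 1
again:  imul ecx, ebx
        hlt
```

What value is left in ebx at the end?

21

after mov edi, 1: edi=1
after mov ebx, 10: ebx=10
after mov ecx, 19: ecx=19
after xor ecx, edi: ecx=19^1=18
after imul edi, ebx: edi=1*10=10
after add ebx, 11: ebx=10+11=21
cmp ebx, 14  (cmp 21,14)
je again: not taken
after sub ecx, ebx: ecx=18-21=-3
after sub ecx, edi: ecx=(-3)-10=-13
after sub ecx, 1: ecx=(-13)-1=-14
after imul ecx, ebx: ecx=(-14)*21=-294
halt.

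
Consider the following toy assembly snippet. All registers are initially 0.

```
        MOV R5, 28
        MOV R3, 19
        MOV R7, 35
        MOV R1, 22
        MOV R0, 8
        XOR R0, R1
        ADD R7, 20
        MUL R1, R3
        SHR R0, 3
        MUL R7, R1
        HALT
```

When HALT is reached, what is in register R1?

418

R5=28
R3=19
R7=35
R1=22
R0=8
R0=8^22=30
R7=35+20=55
R1=22*19=418
R0=30>>3=3
R7=55*418=22990
halt.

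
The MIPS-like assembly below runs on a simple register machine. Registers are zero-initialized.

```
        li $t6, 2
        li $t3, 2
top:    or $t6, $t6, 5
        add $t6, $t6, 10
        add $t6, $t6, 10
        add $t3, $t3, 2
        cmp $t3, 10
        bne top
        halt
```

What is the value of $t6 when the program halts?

$t6=2
$t3=2
$t6=2|5=7
$t6=7+10=17
$t6=17+10=27
$t3=2+2=4
cmp $t3, 10  (cmp 4,10)
bne top: taken
$t6=27|5=31
$t6=31+10=41
$t6=41+10=51
$t3=4+2=6
cmp $t3, 10  (cmp 6,10)
bne top: taken
$t6=51|5=55
$t6=55+10=65
$t6=65+10=75
$t3=6+2=8
cmp $t3, 10  (cmp 8,10)
bne top: taken
$t6=75|5=79
$t6=79+10=89
$t6=89+10=99
$t3=8+2=10
cmp $t3, 10  (cmp 10,10)
bne top: not taken
halt.

99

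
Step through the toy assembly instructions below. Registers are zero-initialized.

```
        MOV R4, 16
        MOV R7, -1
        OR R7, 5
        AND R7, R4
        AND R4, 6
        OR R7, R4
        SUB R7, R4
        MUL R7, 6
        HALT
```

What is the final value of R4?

0

R4=16
R7=-1
R7=(-1)|5=-1
R7=(-1)&16=16
R4=16&6=0
R7=16|0=16
R7=16-0=16
R7=16*6=96
halt.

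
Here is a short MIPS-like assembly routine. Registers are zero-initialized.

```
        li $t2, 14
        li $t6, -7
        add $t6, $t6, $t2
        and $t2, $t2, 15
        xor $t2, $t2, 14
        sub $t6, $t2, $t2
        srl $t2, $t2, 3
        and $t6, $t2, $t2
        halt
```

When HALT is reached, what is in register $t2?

$t2=14
$t6=-7
$t6=(-7)+14=7
$t2=14&15=14
$t2=14^14=0
$t6=0-0=0
$t2=0>>3=0
$t6=0&0=0
halt.

0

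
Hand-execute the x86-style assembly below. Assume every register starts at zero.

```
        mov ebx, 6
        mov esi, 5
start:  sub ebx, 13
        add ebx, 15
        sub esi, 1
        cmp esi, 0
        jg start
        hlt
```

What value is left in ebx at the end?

16

after mov ebx, 6: ebx=6
after mov esi, 5: esi=5
after sub ebx, 13: ebx=6-13=-7
after add ebx, 15: ebx=(-7)+15=8
after sub esi, 1: esi=5-1=4
cmp esi, 0  (cmp 4,0)
jg start: taken
after sub ebx, 13: ebx=8-13=-5
after add ebx, 15: ebx=(-5)+15=10
after sub esi, 1: esi=4-1=3
cmp esi, 0  (cmp 3,0)
jg start: taken
after sub ebx, 13: ebx=10-13=-3
after add ebx, 15: ebx=(-3)+15=12
after sub esi, 1: esi=3-1=2
cmp esi, 0  (cmp 2,0)
jg start: taken
after sub ebx, 13: ebx=12-13=-1
after add ebx, 15: ebx=(-1)+15=14
after sub esi, 1: esi=2-1=1
cmp esi, 0  (cmp 1,0)
jg start: taken
after sub ebx, 13: ebx=14-13=1
after add ebx, 15: ebx=1+15=16
after sub esi, 1: esi=1-1=0
cmp esi, 0  (cmp 0,0)
jg start: not taken
halt.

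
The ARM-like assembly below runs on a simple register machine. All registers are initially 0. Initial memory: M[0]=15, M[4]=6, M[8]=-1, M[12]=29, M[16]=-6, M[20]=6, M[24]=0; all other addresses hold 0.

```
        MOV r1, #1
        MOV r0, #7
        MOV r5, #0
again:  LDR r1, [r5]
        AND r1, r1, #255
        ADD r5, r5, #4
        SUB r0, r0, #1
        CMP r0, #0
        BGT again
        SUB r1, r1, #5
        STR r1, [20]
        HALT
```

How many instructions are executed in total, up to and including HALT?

48

r1=1
r0=7
r5=0
r1=M[0]=15
r1=15&255=15
r5=0+4=4
r0=7-1=6
CMP r0, #0  (cmp 6,0)
BGT again: taken
r1=M[4]=6
r1=6&255=6
r5=4+4=8
r0=6-1=5
CMP r0, #0  (cmp 5,0)
BGT again: taken
r1=M[8]=-1
r1=(-1)&255=255
r5=8+4=12
r0=5-1=4
CMP r0, #0  (cmp 4,0)
BGT again: taken
r1=M[12]=29
r1=29&255=29
r5=12+4=16
r0=4-1=3
CMP r0, #0  (cmp 3,0)
BGT again: taken
r1=M[16]=-6
r1=(-6)&255=250
r5=16+4=20
r0=3-1=2
CMP r0, #0  (cmp 2,0)
BGT again: taken
r1=M[20]=6
r1=6&255=6
r5=20+4=24
r0=2-1=1
CMP r0, #0  (cmp 1,0)
BGT again: taken
r1=M[24]=0
r1=0&255=0
r5=24+4=28
r0=1-1=0
CMP r0, #0  (cmp 0,0)
BGT again: not taken
r1=0-5=-5
STR r1, [20] → M[20]=-5
halt.
Total executed instructions: 48.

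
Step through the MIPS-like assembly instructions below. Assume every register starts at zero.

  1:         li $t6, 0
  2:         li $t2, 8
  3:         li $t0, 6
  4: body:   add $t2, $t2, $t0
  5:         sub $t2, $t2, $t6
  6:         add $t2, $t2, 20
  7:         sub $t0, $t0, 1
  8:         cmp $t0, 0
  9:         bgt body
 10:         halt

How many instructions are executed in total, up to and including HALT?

40

after li $t6, 0: $t6=0
after li $t2, 8: $t2=8
after li $t0, 6: $t0=6
after add $t2, $t2, $t0: $t2=8+6=14
after sub $t2, $t2, $t6: $t2=14-0=14
after add $t2, $t2, 20: $t2=14+20=34
after sub $t0, $t0, 1: $t0=6-1=5
cmp $t0, 0  (cmp 5,0)
bgt body: taken
after add $t2, $t2, $t0: $t2=34+5=39
after sub $t2, $t2, $t6: $t2=39-0=39
after add $t2, $t2, 20: $t2=39+20=59
after sub $t0, $t0, 1: $t0=5-1=4
cmp $t0, 0  (cmp 4,0)
bgt body: taken
after add $t2, $t2, $t0: $t2=59+4=63
after sub $t2, $t2, $t6: $t2=63-0=63
after add $t2, $t2, 20: $t2=63+20=83
after sub $t0, $t0, 1: $t0=4-1=3
cmp $t0, 0  (cmp 3,0)
bgt body: taken
after add $t2, $t2, $t0: $t2=83+3=86
after sub $t2, $t2, $t6: $t2=86-0=86
after add $t2, $t2, 20: $t2=86+20=106
after sub $t0, $t0, 1: $t0=3-1=2
cmp $t0, 0  (cmp 2,0)
bgt body: taken
after add $t2, $t2, $t0: $t2=106+2=108
after sub $t2, $t2, $t6: $t2=108-0=108
after add $t2, $t2, 20: $t2=108+20=128
after sub $t0, $t0, 1: $t0=2-1=1
cmp $t0, 0  (cmp 1,0)
bgt body: taken
after add $t2, $t2, $t0: $t2=128+1=129
after sub $t2, $t2, $t6: $t2=129-0=129
after add $t2, $t2, 20: $t2=129+20=149
after sub $t0, $t0, 1: $t0=1-1=0
cmp $t0, 0  (cmp 0,0)
bgt body: not taken
halt.
Total executed instructions: 40.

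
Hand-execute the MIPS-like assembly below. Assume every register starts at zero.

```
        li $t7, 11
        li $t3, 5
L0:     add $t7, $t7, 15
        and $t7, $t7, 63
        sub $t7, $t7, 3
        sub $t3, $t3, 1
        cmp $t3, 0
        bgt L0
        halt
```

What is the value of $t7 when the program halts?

after li $t7, 11: $t7=11
after li $t3, 5: $t3=5
after add $t7, $t7, 15: $t7=11+15=26
after and $t7, $t7, 63: $t7=26&63=26
after sub $t7, $t7, 3: $t7=26-3=23
after sub $t3, $t3, 1: $t3=5-1=4
cmp $t3, 0  (cmp 4,0)
bgt L0: taken
after add $t7, $t7, 15: $t7=23+15=38
after and $t7, $t7, 63: $t7=38&63=38
after sub $t7, $t7, 3: $t7=38-3=35
after sub $t3, $t3, 1: $t3=4-1=3
cmp $t3, 0  (cmp 3,0)
bgt L0: taken
after add $t7, $t7, 15: $t7=35+15=50
after and $t7, $t7, 63: $t7=50&63=50
after sub $t7, $t7, 3: $t7=50-3=47
after sub $t3, $t3, 1: $t3=3-1=2
cmp $t3, 0  (cmp 2,0)
bgt L0: taken
after add $t7, $t7, 15: $t7=47+15=62
after and $t7, $t7, 63: $t7=62&63=62
after sub $t7, $t7, 3: $t7=62-3=59
after sub $t3, $t3, 1: $t3=2-1=1
cmp $t3, 0  (cmp 1,0)
bgt L0: taken
after add $t7, $t7, 15: $t7=59+15=74
after and $t7, $t7, 63: $t7=74&63=10
after sub $t7, $t7, 3: $t7=10-3=7
after sub $t3, $t3, 1: $t3=1-1=0
cmp $t3, 0  (cmp 0,0)
bgt L0: not taken
halt.

7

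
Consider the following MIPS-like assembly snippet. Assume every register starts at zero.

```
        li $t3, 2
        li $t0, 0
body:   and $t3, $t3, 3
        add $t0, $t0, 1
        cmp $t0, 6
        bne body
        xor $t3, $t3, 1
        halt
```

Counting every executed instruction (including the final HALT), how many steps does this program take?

28

li $t3, 2 → $t3=2
li $t0, 0 → $t0=0
and $t3, $t3, 3 → $t3=2&3=2
add $t0, $t0, 1 → $t0=0+1=1
cmp $t0, 6  (cmp 1,6)
bne body: taken
and $t3, $t3, 3 → $t3=2&3=2
add $t0, $t0, 1 → $t0=1+1=2
cmp $t0, 6  (cmp 2,6)
bne body: taken
and $t3, $t3, 3 → $t3=2&3=2
add $t0, $t0, 1 → $t0=2+1=3
cmp $t0, 6  (cmp 3,6)
bne body: taken
and $t3, $t3, 3 → $t3=2&3=2
add $t0, $t0, 1 → $t0=3+1=4
cmp $t0, 6  (cmp 4,6)
bne body: taken
and $t3, $t3, 3 → $t3=2&3=2
add $t0, $t0, 1 → $t0=4+1=5
cmp $t0, 6  (cmp 5,6)
bne body: taken
and $t3, $t3, 3 → $t3=2&3=2
add $t0, $t0, 1 → $t0=5+1=6
cmp $t0, 6  (cmp 6,6)
bne body: not taken
xor $t3, $t3, 1 → $t3=2^1=3
halt.
Total executed instructions: 28.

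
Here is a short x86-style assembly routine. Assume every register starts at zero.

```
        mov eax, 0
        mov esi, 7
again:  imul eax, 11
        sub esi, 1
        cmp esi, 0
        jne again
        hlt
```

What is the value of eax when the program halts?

after mov eax, 0: eax=0
after mov esi, 7: esi=7
after imul eax, 11: eax=0*11=0
after sub esi, 1: esi=7-1=6
cmp esi, 0  (cmp 6,0)
jne again: taken
after imul eax, 11: eax=0*11=0
after sub esi, 1: esi=6-1=5
cmp esi, 0  (cmp 5,0)
jne again: taken
after imul eax, 11: eax=0*11=0
after sub esi, 1: esi=5-1=4
cmp esi, 0  (cmp 4,0)
jne again: taken
after imul eax, 11: eax=0*11=0
after sub esi, 1: esi=4-1=3
cmp esi, 0  (cmp 3,0)
jne again: taken
after imul eax, 11: eax=0*11=0
after sub esi, 1: esi=3-1=2
cmp esi, 0  (cmp 2,0)
jne again: taken
after imul eax, 11: eax=0*11=0
after sub esi, 1: esi=2-1=1
cmp esi, 0  (cmp 1,0)
jne again: taken
after imul eax, 11: eax=0*11=0
after sub esi, 1: esi=1-1=0
cmp esi, 0  (cmp 0,0)
jne again: not taken
halt.

0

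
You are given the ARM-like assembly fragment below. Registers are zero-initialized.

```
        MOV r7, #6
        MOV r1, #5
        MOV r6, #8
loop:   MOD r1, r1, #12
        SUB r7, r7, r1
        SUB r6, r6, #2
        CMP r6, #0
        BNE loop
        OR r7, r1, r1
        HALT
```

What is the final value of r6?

0

after MOV r7, #6: r7=6
after MOV r1, #5: r1=5
after MOV r6, #8: r6=8
after MOD r1, r1, #12: r1=5%12=5
after SUB r7, r7, r1: r7=6-5=1
after SUB r6, r6, #2: r6=8-2=6
CMP r6, #0  (cmp 6,0)
BNE loop: taken
after MOD r1, r1, #12: r1=5%12=5
after SUB r7, r7, r1: r7=1-5=-4
after SUB r6, r6, #2: r6=6-2=4
CMP r6, #0  (cmp 4,0)
BNE loop: taken
after MOD r1, r1, #12: r1=5%12=5
after SUB r7, r7, r1: r7=(-4)-5=-9
after SUB r6, r6, #2: r6=4-2=2
CMP r6, #0  (cmp 2,0)
BNE loop: taken
after MOD r1, r1, #12: r1=5%12=5
after SUB r7, r7, r1: r7=(-9)-5=-14
after SUB r6, r6, #2: r6=2-2=0
CMP r6, #0  (cmp 0,0)
BNE loop: not taken
after OR r7, r1, r1: r7=5|5=5
halt.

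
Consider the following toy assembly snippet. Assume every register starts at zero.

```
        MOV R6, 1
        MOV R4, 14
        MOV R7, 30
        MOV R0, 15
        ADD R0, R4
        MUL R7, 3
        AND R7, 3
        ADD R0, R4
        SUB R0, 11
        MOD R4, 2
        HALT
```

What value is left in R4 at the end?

0

after MOV R6, 1: R6=1
after MOV R4, 14: R4=14
after MOV R7, 30: R7=30
after MOV R0, 15: R0=15
after ADD R0, R4: R0=15+14=29
after MUL R7, 3: R7=30*3=90
after AND R7, 3: R7=90&3=2
after ADD R0, R4: R0=29+14=43
after SUB R0, 11: R0=43-11=32
after MOD R4, 2: R4=14%2=0
halt.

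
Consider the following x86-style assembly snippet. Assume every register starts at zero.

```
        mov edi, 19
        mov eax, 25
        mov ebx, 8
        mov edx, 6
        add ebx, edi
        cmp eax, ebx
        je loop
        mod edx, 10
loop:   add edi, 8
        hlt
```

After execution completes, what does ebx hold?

edi=19
eax=25
ebx=8
edx=6
ebx=8+19=27
cmp eax, ebx  (cmp 25,27)
je loop: not taken
edx=6%10=6
edi=19+8=27
halt.

27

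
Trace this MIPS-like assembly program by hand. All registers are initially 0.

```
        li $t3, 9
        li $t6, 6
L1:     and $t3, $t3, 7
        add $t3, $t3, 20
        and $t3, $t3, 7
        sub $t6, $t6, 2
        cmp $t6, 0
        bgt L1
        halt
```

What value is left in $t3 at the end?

li $t3, 9 → $t3=9
li $t6, 6 → $t6=6
and $t3, $t3, 7 → $t3=9&7=1
add $t3, $t3, 20 → $t3=1+20=21
and $t3, $t3, 7 → $t3=21&7=5
sub $t6, $t6, 2 → $t6=6-2=4
cmp $t6, 0  (cmp 4,0)
bgt L1: taken
and $t3, $t3, 7 → $t3=5&7=5
add $t3, $t3, 20 → $t3=5+20=25
and $t3, $t3, 7 → $t3=25&7=1
sub $t6, $t6, 2 → $t6=4-2=2
cmp $t6, 0  (cmp 2,0)
bgt L1: taken
and $t3, $t3, 7 → $t3=1&7=1
add $t3, $t3, 20 → $t3=1+20=21
and $t3, $t3, 7 → $t3=21&7=5
sub $t6, $t6, 2 → $t6=2-2=0
cmp $t6, 0  (cmp 0,0)
bgt L1: not taken
halt.

5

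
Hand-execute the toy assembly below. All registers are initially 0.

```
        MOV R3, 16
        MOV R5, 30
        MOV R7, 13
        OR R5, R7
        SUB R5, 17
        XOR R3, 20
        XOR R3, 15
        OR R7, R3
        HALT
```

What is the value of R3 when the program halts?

after MOV R3, 16: R3=16
after MOV R5, 30: R5=30
after MOV R7, 13: R7=13
after OR R5, R7: R5=30|13=31
after SUB R5, 17: R5=31-17=14
after XOR R3, 20: R3=16^20=4
after XOR R3, 15: R3=4^15=11
after OR R7, R3: R7=13|11=15
halt.

11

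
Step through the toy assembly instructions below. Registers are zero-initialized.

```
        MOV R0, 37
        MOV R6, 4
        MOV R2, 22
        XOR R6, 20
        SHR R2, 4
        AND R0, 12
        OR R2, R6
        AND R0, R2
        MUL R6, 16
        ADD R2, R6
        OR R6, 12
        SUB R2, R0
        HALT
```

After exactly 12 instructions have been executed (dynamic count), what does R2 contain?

MOV R0, 37 → R0=37
MOV R6, 4 → R6=4
MOV R2, 22 → R2=22
XOR R6, 20 → R6=4^20=16
SHR R2, 4 → R2=22>>4=1
AND R0, 12 → R0=37&12=4
OR R2, R6 → R2=1|16=17
AND R0, R2 → R0=4&17=0
MUL R6, 16 → R6=16*16=256
ADD R2, R6 → R2=17+256=273
OR R6, 12 → R6=256|12=268
SUB R2, R0 → R2=273-0=273
After step 12: R2 = 273.

273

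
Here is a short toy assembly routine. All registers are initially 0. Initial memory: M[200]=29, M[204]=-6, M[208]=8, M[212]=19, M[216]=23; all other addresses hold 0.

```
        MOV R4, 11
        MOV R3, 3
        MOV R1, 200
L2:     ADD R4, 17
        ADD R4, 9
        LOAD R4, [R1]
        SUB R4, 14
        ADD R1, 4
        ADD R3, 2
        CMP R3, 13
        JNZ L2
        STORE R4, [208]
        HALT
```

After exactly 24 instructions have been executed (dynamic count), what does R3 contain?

7

after MOV R4, 11: R4=11
after MOV R3, 3: R3=3
after MOV R1, 200: R1=200
after ADD R4, 17: R4=11+17=28
after ADD R4, 9: R4=28+9=37
after LOAD R4, [R1]: R4=M[200]=29
after SUB R4, 14: R4=29-14=15
after ADD R1, 4: R1=200+4=204
after ADD R3, 2: R3=3+2=5
CMP R3, 13  (cmp 5,13)
JNZ L2: taken
after ADD R4, 17: R4=15+17=32
after ADD R4, 9: R4=32+9=41
after LOAD R4, [R1]: R4=M[204]=-6
after SUB R4, 14: R4=(-6)-14=-20
after ADD R1, 4: R1=204+4=208
after ADD R3, 2: R3=5+2=7
CMP R3, 13  (cmp 7,13)
JNZ L2: taken
after ADD R4, 17: R4=(-20)+17=-3
after ADD R4, 9: R4=(-3)+9=6
after LOAD R4, [R1]: R4=M[208]=8
after SUB R4, 14: R4=8-14=-6
after ADD R1, 4: R1=208+4=212
After step 24: R3 = 7.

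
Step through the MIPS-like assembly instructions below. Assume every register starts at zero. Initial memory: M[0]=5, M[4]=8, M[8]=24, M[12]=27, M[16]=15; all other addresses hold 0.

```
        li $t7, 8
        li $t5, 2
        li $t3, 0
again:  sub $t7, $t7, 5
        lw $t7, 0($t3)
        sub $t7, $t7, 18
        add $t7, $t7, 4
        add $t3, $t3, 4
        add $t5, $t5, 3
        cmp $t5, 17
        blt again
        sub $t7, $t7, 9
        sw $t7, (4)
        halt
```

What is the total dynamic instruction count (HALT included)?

$t7=8
$t5=2
$t3=0
$t7=8-5=3
$t7=M[0]=5
$t7=5-18=-13
$t7=(-13)+4=-9
$t3=0+4=4
$t5=2+3=5
cmp $t5, 17  (cmp 5,17)
blt again: taken
$t7=(-9)-5=-14
$t7=M[4]=8
$t7=8-18=-10
$t7=(-10)+4=-6
$t3=4+4=8
$t5=5+3=8
cmp $t5, 17  (cmp 8,17)
blt again: taken
$t7=(-6)-5=-11
$t7=M[8]=24
$t7=24-18=6
$t7=6+4=10
$t3=8+4=12
$t5=8+3=11
cmp $t5, 17  (cmp 11,17)
blt again: taken
$t7=10-5=5
$t7=M[12]=27
$t7=27-18=9
$t7=9+4=13
$t3=12+4=16
$t5=11+3=14
cmp $t5, 17  (cmp 14,17)
blt again: taken
$t7=13-5=8
$t7=M[16]=15
$t7=15-18=-3
$t7=(-3)+4=1
$t3=16+4=20
$t5=14+3=17
cmp $t5, 17  (cmp 17,17)
blt again: not taken
$t7=1-9=-8
sw $t7, (4) → M[4]=-8
halt.
Total executed instructions: 46.

46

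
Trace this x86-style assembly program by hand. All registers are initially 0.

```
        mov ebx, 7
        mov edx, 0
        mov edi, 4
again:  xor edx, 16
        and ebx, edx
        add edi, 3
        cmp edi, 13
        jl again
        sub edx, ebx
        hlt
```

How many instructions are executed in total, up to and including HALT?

ebx=7
edx=0
edi=4
edx=0^16=16
ebx=7&16=0
edi=4+3=7
cmp edi, 13  (cmp 7,13)
jl again: taken
edx=16^16=0
ebx=0&0=0
edi=7+3=10
cmp edi, 13  (cmp 10,13)
jl again: taken
edx=0^16=16
ebx=0&16=0
edi=10+3=13
cmp edi, 13  (cmp 13,13)
jl again: not taken
edx=16-0=16
halt.
Total executed instructions: 20.

20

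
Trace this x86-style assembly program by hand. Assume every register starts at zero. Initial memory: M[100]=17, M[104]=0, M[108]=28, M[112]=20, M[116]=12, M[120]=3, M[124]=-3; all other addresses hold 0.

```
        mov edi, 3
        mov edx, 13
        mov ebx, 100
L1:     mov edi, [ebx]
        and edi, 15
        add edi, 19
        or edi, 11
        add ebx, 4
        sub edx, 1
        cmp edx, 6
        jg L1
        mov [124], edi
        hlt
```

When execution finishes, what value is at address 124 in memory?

edi=3
edx=13
ebx=100
edi=M[100]=17
edi=17&15=1
edi=1+19=20
edi=20|11=31
ebx=100+4=104
edx=13-1=12
cmp edx, 6  (cmp 12,6)
jg L1: taken
edi=M[104]=0
edi=0&15=0
edi=0+19=19
edi=19|11=27
ebx=104+4=108
edx=12-1=11
cmp edx, 6  (cmp 11,6)
jg L1: taken
edi=M[108]=28
edi=28&15=12
edi=12+19=31
edi=31|11=31
ebx=108+4=112
edx=11-1=10
cmp edx, 6  (cmp 10,6)
jg L1: taken
edi=M[112]=20
edi=20&15=4
edi=4+19=23
edi=23|11=31
ebx=112+4=116
edx=10-1=9
cmp edx, 6  (cmp 9,6)
jg L1: taken
edi=M[116]=12
edi=12&15=12
edi=12+19=31
edi=31|11=31
ebx=116+4=120
edx=9-1=8
cmp edx, 6  (cmp 8,6)
jg L1: taken
edi=M[120]=3
edi=3&15=3
edi=3+19=22
edi=22|11=31
ebx=120+4=124
edx=8-1=7
cmp edx, 6  (cmp 7,6)
jg L1: taken
edi=M[124]=-3
edi=(-3)&15=13
edi=13+19=32
edi=32|11=43
ebx=124+4=128
edx=7-1=6
cmp edx, 6  (cmp 6,6)
jg L1: not taken
mov [124], edi → M[124]=43
halt.

43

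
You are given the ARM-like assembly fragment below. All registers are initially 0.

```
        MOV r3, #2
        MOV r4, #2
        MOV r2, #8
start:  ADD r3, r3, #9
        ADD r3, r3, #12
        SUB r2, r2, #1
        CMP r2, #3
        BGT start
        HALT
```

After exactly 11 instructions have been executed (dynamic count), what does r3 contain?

44

after MOV r3, #2: r3=2
after MOV r4, #2: r4=2
after MOV r2, #8: r2=8
after ADD r3, r3, #9: r3=2+9=11
after ADD r3, r3, #12: r3=11+12=23
after SUB r2, r2, #1: r2=8-1=7
CMP r2, #3  (cmp 7,3)
BGT start: taken
after ADD r3, r3, #9: r3=23+9=32
after ADD r3, r3, #12: r3=32+12=44
after SUB r2, r2, #1: r2=7-1=6
After step 11: r3 = 44.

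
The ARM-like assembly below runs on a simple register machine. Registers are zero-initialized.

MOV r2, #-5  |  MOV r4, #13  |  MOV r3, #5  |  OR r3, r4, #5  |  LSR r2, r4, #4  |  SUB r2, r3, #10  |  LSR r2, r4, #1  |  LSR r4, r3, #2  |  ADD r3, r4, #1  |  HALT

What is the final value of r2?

6

r2=-5
r4=13
r3=5
r3=13|5=13
r2=13>>4=0
r2=13-10=3
r2=13>>1=6
r4=13>>2=3
r3=3+1=4
halt.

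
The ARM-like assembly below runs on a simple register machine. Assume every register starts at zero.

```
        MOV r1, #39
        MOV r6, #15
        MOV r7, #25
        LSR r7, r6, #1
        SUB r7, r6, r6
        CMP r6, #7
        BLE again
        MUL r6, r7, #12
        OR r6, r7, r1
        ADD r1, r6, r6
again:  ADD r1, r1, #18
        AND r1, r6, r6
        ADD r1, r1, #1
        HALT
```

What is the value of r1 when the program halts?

after MOV r1, #39: r1=39
after MOV r6, #15: r6=15
after MOV r7, #25: r7=25
after LSR r7, r6, #1: r7=15>>1=7
after SUB r7, r6, r6: r7=15-15=0
CMP r6, #7  (cmp 15,7)
BLE again: not taken
after MUL r6, r7, #12: r6=0*12=0
after OR r6, r7, r1: r6=0|39=39
after ADD r1, r6, r6: r1=39+39=78
after ADD r1, r1, #18: r1=78+18=96
after AND r1, r6, r6: r1=39&39=39
after ADD r1, r1, #1: r1=39+1=40
halt.

40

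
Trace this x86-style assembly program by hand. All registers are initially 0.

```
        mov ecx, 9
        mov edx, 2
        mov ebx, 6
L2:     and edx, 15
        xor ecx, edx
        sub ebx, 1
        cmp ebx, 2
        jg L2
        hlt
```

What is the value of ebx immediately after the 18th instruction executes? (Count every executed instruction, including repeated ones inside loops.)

3

after mov ecx, 9: ecx=9
after mov edx, 2: edx=2
after mov ebx, 6: ebx=6
after and edx, 15: edx=2&15=2
after xor ecx, edx: ecx=9^2=11
after sub ebx, 1: ebx=6-1=5
cmp ebx, 2  (cmp 5,2)
jg L2: taken
after and edx, 15: edx=2&15=2
after xor ecx, edx: ecx=11^2=9
after sub ebx, 1: ebx=5-1=4
cmp ebx, 2  (cmp 4,2)
jg L2: taken
after and edx, 15: edx=2&15=2
after xor ecx, edx: ecx=9^2=11
after sub ebx, 1: ebx=4-1=3
cmp ebx, 2  (cmp 3,2)
jg L2: taken
After step 18: ebx = 3.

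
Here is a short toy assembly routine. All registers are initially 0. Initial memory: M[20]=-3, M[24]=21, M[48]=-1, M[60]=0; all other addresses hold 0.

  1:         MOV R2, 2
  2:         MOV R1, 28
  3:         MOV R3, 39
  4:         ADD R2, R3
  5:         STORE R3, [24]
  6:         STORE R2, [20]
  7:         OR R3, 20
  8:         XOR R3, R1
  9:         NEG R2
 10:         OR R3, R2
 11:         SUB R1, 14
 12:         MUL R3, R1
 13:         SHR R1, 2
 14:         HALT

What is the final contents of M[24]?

39

after MOV R2, 2: R2=2
after MOV R1, 28: R1=28
after MOV R3, 39: R3=39
after ADD R2, R3: R2=2+39=41
STORE R3, [24] → M[24]=39
STORE R2, [20] → M[20]=41
after OR R3, 20: R3=39|20=55
after XOR R3, R1: R3=55^28=43
after NEG R2: R2=-(41)=-41
after OR R3, R2: R3=43|(-41)=-1
after SUB R1, 14: R1=28-14=14
after MUL R3, R1: R3=(-1)*14=-14
after SHR R1, 2: R1=14>>2=3
halt.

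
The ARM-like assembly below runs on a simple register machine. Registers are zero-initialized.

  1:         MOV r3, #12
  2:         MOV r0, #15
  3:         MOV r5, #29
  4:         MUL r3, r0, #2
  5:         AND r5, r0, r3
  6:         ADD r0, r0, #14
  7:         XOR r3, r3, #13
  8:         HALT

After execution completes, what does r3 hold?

19

r3=12
r0=15
r5=29
r3=15*2=30
r5=15&30=14
r0=15+14=29
r3=30^13=19
halt.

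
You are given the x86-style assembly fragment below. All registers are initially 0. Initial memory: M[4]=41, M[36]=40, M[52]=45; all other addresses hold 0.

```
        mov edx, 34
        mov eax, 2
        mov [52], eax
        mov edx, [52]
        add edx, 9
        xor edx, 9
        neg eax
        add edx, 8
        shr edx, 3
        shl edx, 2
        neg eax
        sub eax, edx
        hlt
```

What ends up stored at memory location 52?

2

after mov edx, 34: edx=34
after mov eax, 2: eax=2
mov [52], eax → M[52]=2
after mov edx, [52]: edx=M[52]=2
after add edx, 9: edx=2+9=11
after xor edx, 9: edx=11^9=2
after neg eax: eax=-(2)=-2
after add edx, 8: edx=2+8=10
after shr edx, 3: edx=10>>3=1
after shl edx, 2: edx=1<<2=4
after neg eax: eax=-(-2)=2
after sub eax, edx: eax=2-4=-2
halt.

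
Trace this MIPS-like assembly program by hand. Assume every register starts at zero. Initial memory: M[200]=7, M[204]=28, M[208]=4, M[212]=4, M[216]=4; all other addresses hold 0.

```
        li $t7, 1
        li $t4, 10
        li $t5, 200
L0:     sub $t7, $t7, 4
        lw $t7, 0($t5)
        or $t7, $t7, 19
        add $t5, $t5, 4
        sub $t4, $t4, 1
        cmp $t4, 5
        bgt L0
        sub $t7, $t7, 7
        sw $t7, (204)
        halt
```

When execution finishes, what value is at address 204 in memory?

16

li $t7, 1 → $t7=1
li $t4, 10 → $t4=10
li $t5, 200 → $t5=200
sub $t7, $t7, 4 → $t7=1-4=-3
lw $t7, 0($t5) → $t7=M[200]=7
or $t7, $t7, 19 → $t7=7|19=23
add $t5, $t5, 4 → $t5=200+4=204
sub $t4, $t4, 1 → $t4=10-1=9
cmp $t4, 5  (cmp 9,5)
bgt L0: taken
sub $t7, $t7, 4 → $t7=23-4=19
lw $t7, 0($t5) → $t7=M[204]=28
or $t7, $t7, 19 → $t7=28|19=31
add $t5, $t5, 4 → $t5=204+4=208
sub $t4, $t4, 1 → $t4=9-1=8
cmp $t4, 5  (cmp 8,5)
bgt L0: taken
sub $t7, $t7, 4 → $t7=31-4=27
lw $t7, 0($t5) → $t7=M[208]=4
or $t7, $t7, 19 → $t7=4|19=23
add $t5, $t5, 4 → $t5=208+4=212
sub $t4, $t4, 1 → $t4=8-1=7
cmp $t4, 5  (cmp 7,5)
bgt L0: taken
sub $t7, $t7, 4 → $t7=23-4=19
lw $t7, 0($t5) → $t7=M[212]=4
or $t7, $t7, 19 → $t7=4|19=23
add $t5, $t5, 4 → $t5=212+4=216
sub $t4, $t4, 1 → $t4=7-1=6
cmp $t4, 5  (cmp 6,5)
bgt L0: taken
sub $t7, $t7, 4 → $t7=23-4=19
lw $t7, 0($t5) → $t7=M[216]=4
or $t7, $t7, 19 → $t7=4|19=23
add $t5, $t5, 4 → $t5=216+4=220
sub $t4, $t4, 1 → $t4=6-1=5
cmp $t4, 5  (cmp 5,5)
bgt L0: not taken
sub $t7, $t7, 7 → $t7=23-7=16
sw $t7, (204) → M[204]=16
halt.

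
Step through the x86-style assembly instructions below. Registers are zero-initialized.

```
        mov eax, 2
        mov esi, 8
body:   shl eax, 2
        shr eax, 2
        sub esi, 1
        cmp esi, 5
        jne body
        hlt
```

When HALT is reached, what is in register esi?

after mov eax, 2: eax=2
after mov esi, 8: esi=8
after shl eax, 2: eax=2<<2=8
after shr eax, 2: eax=8>>2=2
after sub esi, 1: esi=8-1=7
cmp esi, 5  (cmp 7,5)
jne body: taken
after shl eax, 2: eax=2<<2=8
after shr eax, 2: eax=8>>2=2
after sub esi, 1: esi=7-1=6
cmp esi, 5  (cmp 6,5)
jne body: taken
after shl eax, 2: eax=2<<2=8
after shr eax, 2: eax=8>>2=2
after sub esi, 1: esi=6-1=5
cmp esi, 5  (cmp 5,5)
jne body: not taken
halt.

5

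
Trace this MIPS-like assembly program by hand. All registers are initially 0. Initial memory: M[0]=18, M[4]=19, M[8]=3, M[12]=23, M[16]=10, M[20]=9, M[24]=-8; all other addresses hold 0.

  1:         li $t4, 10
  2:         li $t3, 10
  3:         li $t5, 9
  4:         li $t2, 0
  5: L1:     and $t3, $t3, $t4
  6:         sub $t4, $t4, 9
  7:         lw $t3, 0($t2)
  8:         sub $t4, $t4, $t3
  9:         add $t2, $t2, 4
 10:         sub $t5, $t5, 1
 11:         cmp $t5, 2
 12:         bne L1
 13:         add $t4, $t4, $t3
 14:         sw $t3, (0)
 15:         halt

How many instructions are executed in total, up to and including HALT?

63

after li $t4, 10: $t4=10
after li $t3, 10: $t3=10
after li $t5, 9: $t5=9
after li $t2, 0: $t2=0
after and $t3, $t3, $t4: $t3=10&10=10
after sub $t4, $t4, 9: $t4=10-9=1
after lw $t3, 0($t2): $t3=M[0]=18
after sub $t4, $t4, $t3: $t4=1-18=-17
after add $t2, $t2, 4: $t2=0+4=4
after sub $t5, $t5, 1: $t5=9-1=8
cmp $t5, 2  (cmp 8,2)
bne L1: taken
after and $t3, $t3, $t4: $t3=18&(-17)=2
after sub $t4, $t4, 9: $t4=(-17)-9=-26
after lw $t3, 0($t2): $t3=M[4]=19
after sub $t4, $t4, $t3: $t4=(-26)-19=-45
after add $t2, $t2, 4: $t2=4+4=8
after sub $t5, $t5, 1: $t5=8-1=7
cmp $t5, 2  (cmp 7,2)
bne L1: taken
after and $t3, $t3, $t4: $t3=19&(-45)=19
after sub $t4, $t4, 9: $t4=(-45)-9=-54
after lw $t3, 0($t2): $t3=M[8]=3
after sub $t4, $t4, $t3: $t4=(-54)-3=-57
after add $t2, $t2, 4: $t2=8+4=12
after sub $t5, $t5, 1: $t5=7-1=6
cmp $t5, 2  (cmp 6,2)
bne L1: taken
after and $t3, $t3, $t4: $t3=3&(-57)=3
after sub $t4, $t4, 9: $t4=(-57)-9=-66
after lw $t3, 0($t2): $t3=M[12]=23
after sub $t4, $t4, $t3: $t4=(-66)-23=-89
after add $t2, $t2, 4: $t2=12+4=16
after sub $t5, $t5, 1: $t5=6-1=5
cmp $t5, 2  (cmp 5,2)
bne L1: taken
after and $t3, $t3, $t4: $t3=23&(-89)=7
after sub $t4, $t4, 9: $t4=(-89)-9=-98
after lw $t3, 0($t2): $t3=M[16]=10
after sub $t4, $t4, $t3: $t4=(-98)-10=-108
after add $t2, $t2, 4: $t2=16+4=20
after sub $t5, $t5, 1: $t5=5-1=4
cmp $t5, 2  (cmp 4,2)
bne L1: taken
after and $t3, $t3, $t4: $t3=10&(-108)=0
after sub $t4, $t4, 9: $t4=(-108)-9=-117
after lw $t3, 0($t2): $t3=M[20]=9
after sub $t4, $t4, $t3: $t4=(-117)-9=-126
after add $t2, $t2, 4: $t2=20+4=24
after sub $t5, $t5, 1: $t5=4-1=3
cmp $t5, 2  (cmp 3,2)
bne L1: taken
after and $t3, $t3, $t4: $t3=9&(-126)=0
after sub $t4, $t4, 9: $t4=(-126)-9=-135
after lw $t3, 0($t2): $t3=M[24]=-8
after sub $t4, $t4, $t3: $t4=(-135)-(-8)=-127
after add $t2, $t2, 4: $t2=24+4=28
after sub $t5, $t5, 1: $t5=3-1=2
cmp $t5, 2  (cmp 2,2)
bne L1: not taken
after add $t4, $t4, $t3: $t4=(-127)+(-8)=-135
sw $t3, (0) → M[0]=-8
halt.
Total executed instructions: 63.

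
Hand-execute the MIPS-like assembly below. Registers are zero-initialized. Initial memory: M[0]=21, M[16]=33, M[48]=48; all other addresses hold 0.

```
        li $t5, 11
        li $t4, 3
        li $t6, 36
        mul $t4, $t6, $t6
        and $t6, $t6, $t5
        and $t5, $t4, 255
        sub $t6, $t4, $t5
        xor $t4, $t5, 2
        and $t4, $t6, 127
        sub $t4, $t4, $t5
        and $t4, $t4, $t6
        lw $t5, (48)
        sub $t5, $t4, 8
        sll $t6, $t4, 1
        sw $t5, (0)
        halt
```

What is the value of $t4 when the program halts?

1280

after li $t5, 11: $t5=11
after li $t4, 3: $t4=3
after li $t6, 36: $t6=36
after mul $t4, $t6, $t6: $t4=36*36=1296
after and $t6, $t6, $t5: $t6=36&11=0
after and $t5, $t4, 255: $t5=1296&255=16
after sub $t6, $t4, $t5: $t6=1296-16=1280
after xor $t4, $t5, 2: $t4=16^2=18
after and $t4, $t6, 127: $t4=1280&127=0
after sub $t4, $t4, $t5: $t4=0-16=-16
after and $t4, $t4, $t6: $t4=(-16)&1280=1280
after lw $t5, (48): $t5=M[48]=48
after sub $t5, $t4, 8: $t5=1280-8=1272
after sll $t6, $t4, 1: $t6=1280<<1=2560
sw $t5, (0) → M[0]=1272
halt.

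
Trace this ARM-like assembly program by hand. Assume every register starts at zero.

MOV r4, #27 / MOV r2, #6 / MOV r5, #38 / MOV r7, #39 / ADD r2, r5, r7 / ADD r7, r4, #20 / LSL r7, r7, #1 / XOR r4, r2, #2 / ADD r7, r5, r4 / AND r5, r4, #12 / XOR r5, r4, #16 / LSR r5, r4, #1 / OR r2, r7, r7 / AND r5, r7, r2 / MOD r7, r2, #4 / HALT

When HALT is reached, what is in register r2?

MOV r4, #27 → r4=27
MOV r2, #6 → r2=6
MOV r5, #38 → r5=38
MOV r7, #39 → r7=39
ADD r2, r5, r7 → r2=38+39=77
ADD r7, r4, #20 → r7=27+20=47
LSL r7, r7, #1 → r7=47<<1=94
XOR r4, r2, #2 → r4=77^2=79
ADD r7, r5, r4 → r7=38+79=117
AND r5, r4, #12 → r5=79&12=12
XOR r5, r4, #16 → r5=79^16=95
LSR r5, r4, #1 → r5=79>>1=39
OR r2, r7, r7 → r2=117|117=117
AND r5, r7, r2 → r5=117&117=117
MOD r7, r2, #4 → r7=117%4=1
halt.

117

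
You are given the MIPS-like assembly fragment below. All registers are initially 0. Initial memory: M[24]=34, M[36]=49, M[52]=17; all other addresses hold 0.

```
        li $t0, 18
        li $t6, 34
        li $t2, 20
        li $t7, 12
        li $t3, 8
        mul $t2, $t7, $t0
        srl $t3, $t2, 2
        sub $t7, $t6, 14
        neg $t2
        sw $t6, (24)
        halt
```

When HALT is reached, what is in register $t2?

-216

$t0=18
$t6=34
$t2=20
$t7=12
$t3=8
$t2=12*18=216
$t3=216>>2=54
$t7=34-14=20
$t2=-(216)=-216
sw $t6, (24) → M[24]=34
halt.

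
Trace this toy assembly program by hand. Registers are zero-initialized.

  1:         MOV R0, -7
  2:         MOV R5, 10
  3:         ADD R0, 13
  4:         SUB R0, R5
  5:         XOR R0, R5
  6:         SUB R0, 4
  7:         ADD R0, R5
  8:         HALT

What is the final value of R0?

-4

R0=-7
R5=10
R0=(-7)+13=6
R0=6-10=-4
R0=(-4)^10=-10
R0=(-10)-4=-14
R0=(-14)+10=-4
halt.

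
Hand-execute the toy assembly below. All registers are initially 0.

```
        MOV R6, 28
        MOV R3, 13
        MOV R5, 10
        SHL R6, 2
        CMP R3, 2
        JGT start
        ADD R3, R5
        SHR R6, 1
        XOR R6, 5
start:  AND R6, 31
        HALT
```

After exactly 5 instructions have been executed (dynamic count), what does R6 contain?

112

MOV R6, 28 → R6=28
MOV R3, 13 → R3=13
MOV R5, 10 → R5=10
SHL R6, 2 → R6=28<<2=112
CMP R3, 2  (cmp 13,2)
After step 5: R6 = 112.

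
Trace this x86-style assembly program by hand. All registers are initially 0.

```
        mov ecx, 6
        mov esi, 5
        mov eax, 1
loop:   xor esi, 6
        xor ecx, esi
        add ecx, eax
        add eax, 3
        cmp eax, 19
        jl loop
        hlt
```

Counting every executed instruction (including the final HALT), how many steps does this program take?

40

ecx=6
esi=5
eax=1
esi=5^6=3
ecx=6^3=5
ecx=5+1=6
eax=1+3=4
cmp eax, 19  (cmp 4,19)
jl loop: taken
esi=3^6=5
ecx=6^5=3
ecx=3+4=7
eax=4+3=7
cmp eax, 19  (cmp 7,19)
jl loop: taken
esi=5^6=3
ecx=7^3=4
ecx=4+7=11
eax=7+3=10
cmp eax, 19  (cmp 10,19)
jl loop: taken
esi=3^6=5
ecx=11^5=14
ecx=14+10=24
eax=10+3=13
cmp eax, 19  (cmp 13,19)
jl loop: taken
esi=5^6=3
ecx=24^3=27
ecx=27+13=40
eax=13+3=16
cmp eax, 19  (cmp 16,19)
jl loop: taken
esi=3^6=5
ecx=40^5=45
ecx=45+16=61
eax=16+3=19
cmp eax, 19  (cmp 19,19)
jl loop: not taken
halt.
Total executed instructions: 40.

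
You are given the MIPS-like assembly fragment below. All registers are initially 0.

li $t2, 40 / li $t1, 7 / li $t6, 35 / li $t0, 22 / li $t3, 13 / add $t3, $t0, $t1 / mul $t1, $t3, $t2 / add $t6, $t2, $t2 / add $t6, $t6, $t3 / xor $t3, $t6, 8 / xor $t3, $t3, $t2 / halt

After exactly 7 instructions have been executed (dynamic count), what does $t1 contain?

after li $t2, 40: $t2=40
after li $t1, 7: $t1=7
after li $t6, 35: $t6=35
after li $t0, 22: $t0=22
after li $t3, 13: $t3=13
after add $t3, $t0, $t1: $t3=22+7=29
after mul $t1, $t3, $t2: $t1=29*40=1160
After step 7: $t1 = 1160.

1160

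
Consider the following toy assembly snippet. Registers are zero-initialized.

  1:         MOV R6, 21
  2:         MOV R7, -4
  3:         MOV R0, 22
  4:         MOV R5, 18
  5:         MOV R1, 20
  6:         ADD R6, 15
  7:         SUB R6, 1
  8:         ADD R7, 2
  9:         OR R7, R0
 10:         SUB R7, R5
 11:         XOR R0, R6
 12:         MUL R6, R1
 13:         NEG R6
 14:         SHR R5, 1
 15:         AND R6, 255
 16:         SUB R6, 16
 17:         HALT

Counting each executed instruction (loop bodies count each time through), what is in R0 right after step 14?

53

after MOV R6, 21: R6=21
after MOV R7, -4: R7=-4
after MOV R0, 22: R0=22
after MOV R5, 18: R5=18
after MOV R1, 20: R1=20
after ADD R6, 15: R6=21+15=36
after SUB R6, 1: R6=36-1=35
after ADD R7, 2: R7=(-4)+2=-2
after OR R7, R0: R7=(-2)|22=-2
after SUB R7, R5: R7=(-2)-18=-20
after XOR R0, R6: R0=22^35=53
after MUL R6, R1: R6=35*20=700
after NEG R6: R6=-(700)=-700
after SHR R5, 1: R5=18>>1=9
After step 14: R0 = 53.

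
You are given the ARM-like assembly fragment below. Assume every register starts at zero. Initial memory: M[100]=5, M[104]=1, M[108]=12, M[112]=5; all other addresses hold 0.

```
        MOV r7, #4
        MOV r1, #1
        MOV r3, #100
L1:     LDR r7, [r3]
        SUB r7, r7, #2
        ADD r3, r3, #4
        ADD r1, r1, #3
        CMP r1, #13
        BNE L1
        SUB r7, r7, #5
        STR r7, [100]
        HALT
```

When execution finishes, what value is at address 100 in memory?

-2

MOV r7, #4 → r7=4
MOV r1, #1 → r1=1
MOV r3, #100 → r3=100
LDR r7, [r3] → r7=M[100]=5
SUB r7, r7, #2 → r7=5-2=3
ADD r3, r3, #4 → r3=100+4=104
ADD r1, r1, #3 → r1=1+3=4
CMP r1, #13  (cmp 4,13)
BNE L1: taken
LDR r7, [r3] → r7=M[104]=1
SUB r7, r7, #2 → r7=1-2=-1
ADD r3, r3, #4 → r3=104+4=108
ADD r1, r1, #3 → r1=4+3=7
CMP r1, #13  (cmp 7,13)
BNE L1: taken
LDR r7, [r3] → r7=M[108]=12
SUB r7, r7, #2 → r7=12-2=10
ADD r3, r3, #4 → r3=108+4=112
ADD r1, r1, #3 → r1=7+3=10
CMP r1, #13  (cmp 10,13)
BNE L1: taken
LDR r7, [r3] → r7=M[112]=5
SUB r7, r7, #2 → r7=5-2=3
ADD r3, r3, #4 → r3=112+4=116
ADD r1, r1, #3 → r1=10+3=13
CMP r1, #13  (cmp 13,13)
BNE L1: not taken
SUB r7, r7, #5 → r7=3-5=-2
STR r7, [100] → M[100]=-2
halt.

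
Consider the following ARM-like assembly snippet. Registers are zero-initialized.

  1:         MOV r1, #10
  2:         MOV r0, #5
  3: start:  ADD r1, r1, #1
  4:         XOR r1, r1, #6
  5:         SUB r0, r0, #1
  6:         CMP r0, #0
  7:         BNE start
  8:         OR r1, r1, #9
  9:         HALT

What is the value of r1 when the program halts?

r1=10
r0=5
r1=10+1=11
r1=11^6=13
r0=5-1=4
CMP r0, #0  (cmp 4,0)
BNE start: taken
r1=13+1=14
r1=14^6=8
r0=4-1=3
CMP r0, #0  (cmp 3,0)
BNE start: taken
r1=8+1=9
r1=9^6=15
r0=3-1=2
CMP r0, #0  (cmp 2,0)
BNE start: taken
r1=15+1=16
r1=16^6=22
r0=2-1=1
CMP r0, #0  (cmp 1,0)
BNE start: taken
r1=22+1=23
r1=23^6=17
r0=1-1=0
CMP r0, #0  (cmp 0,0)
BNE start: not taken
r1=17|9=25
halt.

25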